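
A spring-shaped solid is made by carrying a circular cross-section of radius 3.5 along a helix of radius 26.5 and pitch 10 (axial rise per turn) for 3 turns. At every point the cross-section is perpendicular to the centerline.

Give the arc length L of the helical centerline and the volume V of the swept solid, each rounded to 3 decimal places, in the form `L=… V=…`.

2πR = 2π·26.5 = 166.504411
per-turn = √(166.504411² + 10²) = √(27723.7188 + 100) = √27823.7188 = 166.804433
L = 3 × 166.804433 = 500.413298
V = π·3.5² × L = 38.484510 × 500.413298 = 19258.160576

L=500.413 V=19258.161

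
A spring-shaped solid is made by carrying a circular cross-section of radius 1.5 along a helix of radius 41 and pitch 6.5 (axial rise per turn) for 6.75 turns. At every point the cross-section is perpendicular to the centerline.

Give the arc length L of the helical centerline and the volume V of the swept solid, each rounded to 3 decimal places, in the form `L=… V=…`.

L=1739.425 V=12295.271

2πR = 2π·41 = 257.610598
per-turn = √(257.610598² + 6.5²) = √(66363.2200 + 42.25) = √66405.4700 = 257.692588
L = 6.75 × 257.692588 = 1739.424970
V = π·1.5² × L = 7.068583 × 1739.424970 = 12295.270592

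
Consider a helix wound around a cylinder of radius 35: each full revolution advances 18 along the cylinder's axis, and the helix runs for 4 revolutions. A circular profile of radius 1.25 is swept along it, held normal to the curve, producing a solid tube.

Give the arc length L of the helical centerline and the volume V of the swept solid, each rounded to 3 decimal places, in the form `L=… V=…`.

2πR = 2π·35 = 219.911486
per-turn = √(219.911486² + 18²) = √(48361.0616 + 324) = √48685.0616 = 220.646916
L = 4 × 220.646916 = 882.587664
V = π·1.25² × L = 4.908739 × 882.587664 = 4332.392066

L=882.588 V=4332.392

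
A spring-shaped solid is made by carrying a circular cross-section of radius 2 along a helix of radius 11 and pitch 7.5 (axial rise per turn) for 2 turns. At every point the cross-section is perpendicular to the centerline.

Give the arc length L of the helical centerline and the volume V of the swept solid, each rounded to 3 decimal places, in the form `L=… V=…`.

2πR = 2π·11 = 69.115038
per-turn = √(69.115038² + 7.5²) = √(4776.8885 + 56.25) = √4833.1385 = 69.520778
L = 2 × 69.520778 = 139.041555
V = π·2² × L = 12.566371 × 139.041555 = 1747.247716

L=139.042 V=1747.248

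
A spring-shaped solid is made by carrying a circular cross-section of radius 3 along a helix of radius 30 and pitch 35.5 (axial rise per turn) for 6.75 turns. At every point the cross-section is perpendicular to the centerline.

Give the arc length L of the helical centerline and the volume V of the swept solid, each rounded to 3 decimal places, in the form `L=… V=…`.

2πR = 2π·30 = 188.495559
per-turn = √(188.495559² + 35.5²) = √(35530.5758 + 1260.25) = √36790.8258 = 191.809348
L = 6.75 × 191.809348 = 1294.713097
V = π·3² × L = 28.274334 × 1294.713097 = 36607.150375

L=1294.713 V=36607.150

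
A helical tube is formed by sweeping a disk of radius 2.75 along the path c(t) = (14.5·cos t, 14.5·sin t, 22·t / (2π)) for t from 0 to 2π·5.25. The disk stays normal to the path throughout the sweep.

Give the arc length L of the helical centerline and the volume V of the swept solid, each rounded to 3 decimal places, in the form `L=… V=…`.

L=492.055 V=11690.392

2πR = 2π·14.5 = 91.106187
per-turn = √(91.106187² + 22²) = √(8300.3373 + 484) = √8784.3373 = 93.724796
L = 5.25 × 93.724796 = 492.055177
V = π·2.75² × L = 23.758294 × 492.055177 = 11690.391769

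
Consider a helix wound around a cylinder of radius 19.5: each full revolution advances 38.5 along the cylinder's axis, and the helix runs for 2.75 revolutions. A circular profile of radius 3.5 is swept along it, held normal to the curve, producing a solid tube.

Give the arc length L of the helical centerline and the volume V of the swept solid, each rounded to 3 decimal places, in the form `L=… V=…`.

2πR = 2π·19.5 = 122.522113
per-turn = √(122.522113² + 38.5²) = √(15011.6683 + 1482.25) = √16493.9183 = 128.428651
L = 2.75 × 128.428651 = 353.178789
V = π·3.5² × L = 38.484510 × 353.178789 = 13591.912645

L=353.179 V=13591.913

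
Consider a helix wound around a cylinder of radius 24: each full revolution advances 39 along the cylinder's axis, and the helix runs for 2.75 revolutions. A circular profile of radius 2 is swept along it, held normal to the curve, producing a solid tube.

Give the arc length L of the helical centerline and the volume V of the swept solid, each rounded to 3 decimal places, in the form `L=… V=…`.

L=428.335 V=5382.612

2πR = 2π·24 = 150.796447
per-turn = √(150.796447² + 39²) = √(22739.5685 + 1521) = √24260.5685 = 155.758045
L = 2.75 × 155.758045 = 428.334623
V = π·2² × L = 12.566371 × 428.334623 = 5382.611624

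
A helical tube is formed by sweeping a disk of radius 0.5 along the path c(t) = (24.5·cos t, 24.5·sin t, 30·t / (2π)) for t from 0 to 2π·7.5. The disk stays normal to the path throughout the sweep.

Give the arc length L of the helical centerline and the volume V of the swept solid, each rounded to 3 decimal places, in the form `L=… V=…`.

2πR = 2π·24.5 = 153.938040
per-turn = √(153.938040² + 30²) = √(23696.9202 + 900) = √24596.9202 = 156.834053
L = 7.5 × 156.834053 = 1176.255397
V = π·0.5² × L = 0.785398 × 1176.255397 = 923.828829

L=1176.255 V=923.829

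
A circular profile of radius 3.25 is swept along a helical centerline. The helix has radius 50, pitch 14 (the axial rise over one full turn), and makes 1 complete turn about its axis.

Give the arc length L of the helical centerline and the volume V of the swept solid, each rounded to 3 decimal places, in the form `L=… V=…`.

2πR = 2π·50 = 314.159265
per-turn = √(314.159265² + 14²) = √(98696.0440 + 196) = √98892.0440 = 314.471054
L = 1 × 314.471054 = 314.471054
V = π·3.25² × L = 33.183072 × 314.471054 = 10435.115765

L=314.471 V=10435.116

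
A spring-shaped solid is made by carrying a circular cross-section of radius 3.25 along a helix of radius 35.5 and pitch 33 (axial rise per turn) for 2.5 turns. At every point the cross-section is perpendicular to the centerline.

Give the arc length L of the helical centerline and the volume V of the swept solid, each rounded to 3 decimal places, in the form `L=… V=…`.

L=563.702 V=18705.380

2πR = 2π·35.5 = 223.053078
per-turn = √(223.053078² + 33²) = √(49752.6758 + 1089) = √50841.6758 = 225.480988
L = 2.5 × 225.480988 = 563.702469
V = π·3.25² × L = 33.183072 × 563.702469 = 18705.379846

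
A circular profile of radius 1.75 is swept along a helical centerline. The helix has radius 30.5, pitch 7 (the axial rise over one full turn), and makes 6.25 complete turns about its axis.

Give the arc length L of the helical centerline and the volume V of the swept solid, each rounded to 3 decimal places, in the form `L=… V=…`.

L=1198.531 V=11531.219

2πR = 2π·30.5 = 191.637152
per-turn = √(191.637152² + 7²) = √(36724.7980 + 49) = √36773.7980 = 191.764955
L = 6.25 × 191.764955 = 1198.530969
V = π·1.75² × L = 9.621128 × 1198.530969 = 11531.219267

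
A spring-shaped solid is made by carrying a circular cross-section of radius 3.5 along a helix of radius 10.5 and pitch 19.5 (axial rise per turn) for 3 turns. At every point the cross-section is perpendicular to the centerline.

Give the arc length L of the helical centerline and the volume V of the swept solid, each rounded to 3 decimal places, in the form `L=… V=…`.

2πR = 2π·10.5 = 65.973446
per-turn = √(65.973446² + 19.5²) = √(4352.4955 + 380.25) = √4732.7455 = 68.794953
L = 3 × 68.794953 = 206.384859
V = π·3.5² × L = 38.484510 × 206.384859 = 7942.620157

L=206.385 V=7942.620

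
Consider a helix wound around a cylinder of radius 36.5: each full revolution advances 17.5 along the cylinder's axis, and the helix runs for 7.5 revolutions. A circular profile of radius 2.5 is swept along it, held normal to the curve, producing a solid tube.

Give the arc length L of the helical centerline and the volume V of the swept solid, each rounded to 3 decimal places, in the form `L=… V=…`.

L=1725.022 V=33870.735

2πR = 2π·36.5 = 229.336264
per-turn = √(229.336264² + 17.5²) = √(52595.1219 + 306.25) = √52901.3719 = 230.002982
L = 7.5 × 230.002982 = 1725.022367
V = π·2.5² × L = 19.634954 × 1725.022367 = 33870.734972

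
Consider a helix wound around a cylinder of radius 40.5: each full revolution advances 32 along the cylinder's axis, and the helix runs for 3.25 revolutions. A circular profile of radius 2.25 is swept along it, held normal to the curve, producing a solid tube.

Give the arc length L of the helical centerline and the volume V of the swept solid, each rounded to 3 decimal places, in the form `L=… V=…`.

L=833.538 V=13256.845

2πR = 2π·40.5 = 254.469005
per-turn = √(254.469005² + 32²) = √(64754.4745 + 1024) = √65778.4745 = 256.473146
L = 3.25 × 256.473146 = 833.537724
V = π·2.25² × L = 15.904313 × 833.537724 = 13256.844694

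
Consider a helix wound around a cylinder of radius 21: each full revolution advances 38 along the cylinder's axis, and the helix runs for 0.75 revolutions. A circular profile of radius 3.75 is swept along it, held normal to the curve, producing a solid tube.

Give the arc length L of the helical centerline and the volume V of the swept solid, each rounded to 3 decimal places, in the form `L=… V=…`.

2πR = 2π·21 = 131.946891
per-turn = √(131.946891² + 38²) = √(17409.9822 + 1444) = √18853.9822 = 137.309804
L = 0.75 × 137.309804 = 102.982353
V = π·3.75² × L = 44.178647 × 102.982353 = 4549.620975

L=102.982 V=4549.621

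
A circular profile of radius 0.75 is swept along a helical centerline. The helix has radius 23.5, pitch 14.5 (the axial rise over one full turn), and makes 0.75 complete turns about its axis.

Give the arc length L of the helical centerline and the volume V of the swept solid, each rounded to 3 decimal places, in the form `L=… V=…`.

2πR = 2π·23.5 = 147.654855
per-turn = √(147.654855² + 14.5²) = √(21801.9561 + 210.25) = √22012.2061 = 148.365111
L = 0.75 × 148.365111 = 111.273833
V = π·0.75² × L = 1.767146 × 111.273833 = 196.637094

L=111.274 V=196.637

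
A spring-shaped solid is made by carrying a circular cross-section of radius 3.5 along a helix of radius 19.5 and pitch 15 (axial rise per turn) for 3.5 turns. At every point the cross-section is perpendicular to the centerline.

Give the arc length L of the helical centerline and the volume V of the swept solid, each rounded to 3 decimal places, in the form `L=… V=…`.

2πR = 2π·19.5 = 122.522113
per-turn = √(122.522113² + 15²) = √(15011.6683 + 225) = √15236.6683 = 123.436900
L = 3.5 × 123.436900 = 432.029150
V = π·3.5² × L = 38.484510 × 432.029150 = 16626.430153

L=432.029 V=16626.430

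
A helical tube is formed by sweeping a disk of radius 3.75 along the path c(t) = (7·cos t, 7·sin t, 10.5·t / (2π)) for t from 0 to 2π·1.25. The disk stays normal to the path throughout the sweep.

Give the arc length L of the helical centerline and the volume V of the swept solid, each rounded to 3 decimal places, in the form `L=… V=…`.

L=56.523 V=2497.103

2πR = 2π·7 = 43.982297
per-turn = √(43.982297² + 10.5²) = √(1934.4425 + 110.25) = √2044.6925 = 45.218276
L = 1.25 × 45.218276 = 56.522845
V = π·3.75² × L = 44.178647 × 56.522845 = 2497.102786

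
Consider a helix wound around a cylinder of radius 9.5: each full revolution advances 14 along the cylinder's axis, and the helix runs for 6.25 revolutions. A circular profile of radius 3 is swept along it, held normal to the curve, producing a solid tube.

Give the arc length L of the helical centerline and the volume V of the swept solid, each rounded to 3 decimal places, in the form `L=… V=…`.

L=383.188 V=10834.387

2πR = 2π·9.5 = 59.690260
per-turn = √(59.690260² + 14²) = √(3562.9272 + 196) = √3758.9272 = 61.310090
L = 6.25 × 61.310090 = 383.188065
V = π·3² × L = 28.274334 × 383.188065 = 10834.387295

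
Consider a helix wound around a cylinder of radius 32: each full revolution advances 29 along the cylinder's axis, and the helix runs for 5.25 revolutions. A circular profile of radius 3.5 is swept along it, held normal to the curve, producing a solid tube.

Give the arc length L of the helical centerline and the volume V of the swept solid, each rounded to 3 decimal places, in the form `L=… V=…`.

L=1066.498 V=41043.670

2πR = 2π·32 = 201.061930
per-turn = √(201.061930² + 29²) = √(40425.8996 + 841) = √41266.8996 = 203.142560
L = 5.25 × 203.142560 = 1066.498439
V = π·3.5² × L = 38.484510 × 1066.498439 = 41043.669858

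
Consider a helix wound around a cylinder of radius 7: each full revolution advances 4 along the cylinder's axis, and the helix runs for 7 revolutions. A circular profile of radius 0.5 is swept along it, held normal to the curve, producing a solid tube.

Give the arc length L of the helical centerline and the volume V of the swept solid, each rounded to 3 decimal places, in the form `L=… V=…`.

L=309.147 V=242.803

2πR = 2π·7 = 43.982297
per-turn = √(43.982297² + 4²) = √(1934.4425 + 16) = √1950.4425 = 44.163814
L = 7 × 44.163814 = 309.146698
V = π·0.5² × L = 0.785398 × 309.146698 = 242.803249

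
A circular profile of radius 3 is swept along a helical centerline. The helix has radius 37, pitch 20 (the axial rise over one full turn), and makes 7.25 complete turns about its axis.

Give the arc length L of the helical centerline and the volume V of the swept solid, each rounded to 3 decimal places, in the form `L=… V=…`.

2πR = 2π·37 = 232.477856
per-turn = √(232.477856² + 20²) = √(54045.9537 + 400) = √54445.9537 = 233.336567
L = 7.25 × 233.336567 = 1691.690114
V = π·3² × L = 28.274334 × 1691.690114 = 47831.411105

L=1691.690 V=47831.411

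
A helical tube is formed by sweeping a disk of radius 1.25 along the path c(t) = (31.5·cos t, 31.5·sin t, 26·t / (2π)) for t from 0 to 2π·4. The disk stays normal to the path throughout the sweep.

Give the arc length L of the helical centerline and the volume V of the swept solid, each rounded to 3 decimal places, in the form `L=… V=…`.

L=798.483 V=3919.545

2πR = 2π·31.5 = 197.920337
per-turn = √(197.920337² + 26²) = √(39172.4599 + 676) = √39848.4599 = 199.620790
L = 4 × 199.620790 = 798.483161
V = π·1.25² × L = 4.908739 × 798.483161 = 3919.545049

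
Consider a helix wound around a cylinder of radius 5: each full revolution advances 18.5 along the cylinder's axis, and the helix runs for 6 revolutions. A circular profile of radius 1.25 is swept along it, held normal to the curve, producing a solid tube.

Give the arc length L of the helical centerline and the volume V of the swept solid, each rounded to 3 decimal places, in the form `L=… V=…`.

L=218.750 V=1073.787

2πR = 2π·5 = 31.415927
per-turn = √(31.415927² + 18.5²) = √(986.9604 + 342.25) = √1329.2104 = 36.458338
L = 6 × 36.458338 = 218.750031
V = π·1.25² × L = 4.908739 × 218.750031 = 1073.786701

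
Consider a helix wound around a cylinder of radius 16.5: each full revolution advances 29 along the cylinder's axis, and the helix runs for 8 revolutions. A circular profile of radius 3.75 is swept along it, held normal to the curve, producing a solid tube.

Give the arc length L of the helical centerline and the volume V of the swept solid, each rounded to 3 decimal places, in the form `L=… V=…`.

2πR = 2π·16.5 = 103.672558
per-turn = √(103.672558² + 29²) = √(10747.9992 + 841) = √11588.9992 = 107.652214
L = 8 × 107.652214 = 861.217713
V = π·3.75² × L = 44.178647 × 861.217713 = 38047.433045

L=861.218 V=38047.433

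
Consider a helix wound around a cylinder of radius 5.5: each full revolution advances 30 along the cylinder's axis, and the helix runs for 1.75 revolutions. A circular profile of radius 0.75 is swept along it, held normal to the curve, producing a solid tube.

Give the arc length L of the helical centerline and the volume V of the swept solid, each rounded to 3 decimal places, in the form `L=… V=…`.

L=80.085 V=141.521

2πR = 2π·5.5 = 34.557519
per-turn = √(34.557519² + 30²) = √(1194.2221 + 900) = √2094.2221 = 45.762672
L = 1.75 × 45.762672 = 80.084676
V = π·0.75² × L = 1.767146 × 80.084676 = 141.521304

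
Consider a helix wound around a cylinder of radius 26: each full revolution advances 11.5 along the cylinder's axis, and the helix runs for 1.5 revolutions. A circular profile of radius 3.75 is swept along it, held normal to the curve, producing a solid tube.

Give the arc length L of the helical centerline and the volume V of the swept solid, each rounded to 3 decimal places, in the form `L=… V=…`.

2πR = 2π·26 = 163.362818
per-turn = √(163.362818² + 11.5²) = √(26687.4103 + 132.25) = √26819.6603 = 163.767092
L = 1.5 × 163.767092 = 245.650637
V = π·3.75² × L = 44.178647 × 245.650637 = 10852.512721

L=245.651 V=10852.513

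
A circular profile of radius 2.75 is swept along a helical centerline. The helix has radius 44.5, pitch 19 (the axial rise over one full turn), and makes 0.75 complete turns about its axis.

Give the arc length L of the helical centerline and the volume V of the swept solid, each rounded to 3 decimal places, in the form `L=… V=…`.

L=210.185 V=4993.635

2πR = 2π·44.5 = 279.601746
per-turn = √(279.601746² + 19²) = √(78177.1365 + 361) = √78538.1365 = 280.246564
L = 0.75 × 280.246564 = 210.184923
V = π·2.75² × L = 23.758294 × 210.184923 = 4993.635283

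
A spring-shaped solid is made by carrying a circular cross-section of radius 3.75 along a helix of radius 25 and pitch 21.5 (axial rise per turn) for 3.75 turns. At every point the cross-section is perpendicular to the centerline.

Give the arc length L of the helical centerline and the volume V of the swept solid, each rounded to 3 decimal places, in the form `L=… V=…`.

2πR = 2π·25 = 157.079633
per-turn = √(157.079633² + 21.5²) = √(24674.0110 + 462.25) = √25136.2610 = 158.544193
L = 3.75 × 158.544193 = 594.540722
V = π·3.75² × L = 44.178647 × 594.540722 = 26266.004509

L=594.541 V=26266.005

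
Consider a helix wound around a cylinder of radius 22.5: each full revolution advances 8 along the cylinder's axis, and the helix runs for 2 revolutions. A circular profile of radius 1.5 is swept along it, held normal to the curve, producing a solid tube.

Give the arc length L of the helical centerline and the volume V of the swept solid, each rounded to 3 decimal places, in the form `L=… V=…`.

L=283.196 V=2001.792

2πR = 2π·22.5 = 141.371669
per-turn = √(141.371669² + 8²) = √(19985.9489 + 64) = √20049.9489 = 141.597842
L = 2 × 141.597842 = 283.195684
V = π·1.5² × L = 7.068583 × 283.195684 = 2001.792334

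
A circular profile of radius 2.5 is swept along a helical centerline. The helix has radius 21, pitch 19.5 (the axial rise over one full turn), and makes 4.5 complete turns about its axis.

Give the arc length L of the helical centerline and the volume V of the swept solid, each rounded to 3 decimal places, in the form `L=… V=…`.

2πR = 2π·21 = 131.946891
per-turn = √(131.946891² + 19.5²) = √(17409.9822 + 380.25) = √17790.2322 = 133.380029
L = 4.5 × 133.380029 = 600.210131
V = π·2.5² × L = 19.634954 × 600.210131 = 11785.098363

L=600.210 V=11785.098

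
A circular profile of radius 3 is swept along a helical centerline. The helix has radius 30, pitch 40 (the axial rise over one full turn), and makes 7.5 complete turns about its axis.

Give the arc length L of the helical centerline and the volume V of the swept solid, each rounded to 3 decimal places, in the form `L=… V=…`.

L=1445.197 V=40861.988

2πR = 2π·30 = 188.495559
per-turn = √(188.495559² + 40²) = √(35530.5758 + 1600) = √37130.5758 = 192.692957
L = 7.5 × 192.692957 = 1445.197181
V = π·3² × L = 28.274334 × 1445.197181 = 40861.987614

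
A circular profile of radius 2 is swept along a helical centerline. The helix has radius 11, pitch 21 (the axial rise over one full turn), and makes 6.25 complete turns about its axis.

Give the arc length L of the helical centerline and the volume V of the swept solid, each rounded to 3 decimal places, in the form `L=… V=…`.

L=451.468 V=5673.320

2πR = 2π·11 = 69.115038
per-turn = √(69.115038² + 21²) = √(4776.8885 + 441) = √5217.8885 = 72.234954
L = 6.25 × 72.234954 = 451.468460
V = π·2² × L = 12.566371 × 451.468460 = 5673.319994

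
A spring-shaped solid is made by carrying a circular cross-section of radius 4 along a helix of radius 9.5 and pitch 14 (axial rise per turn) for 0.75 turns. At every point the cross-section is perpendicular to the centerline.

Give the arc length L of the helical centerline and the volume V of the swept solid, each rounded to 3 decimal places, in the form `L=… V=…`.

2πR = 2π·9.5 = 59.690260
per-turn = √(59.690260² + 14²) = √(3562.9272 + 196) = √3758.9272 = 61.310090
L = 0.75 × 61.310090 = 45.982568
V = π·4² × L = 50.265482 × 45.982568 = 2311.335956

L=45.983 V=2311.336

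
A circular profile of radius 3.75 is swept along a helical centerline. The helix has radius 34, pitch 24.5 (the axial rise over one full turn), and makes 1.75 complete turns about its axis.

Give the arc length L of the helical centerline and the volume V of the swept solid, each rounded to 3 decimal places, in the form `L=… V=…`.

L=376.300 V=16624.427

2πR = 2π·34 = 213.628300
per-turn = √(213.628300² + 24.5²) = √(45637.0508 + 600.25) = √46237.3008 = 215.028604
L = 1.75 × 215.028604 = 376.300058
V = π·3.75² × L = 44.178647 × 376.300058 = 16624.427306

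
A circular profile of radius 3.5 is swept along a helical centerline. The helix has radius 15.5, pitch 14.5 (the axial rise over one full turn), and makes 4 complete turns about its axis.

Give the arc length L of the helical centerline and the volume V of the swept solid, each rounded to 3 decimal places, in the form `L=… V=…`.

L=393.852 V=15157.184

2πR = 2π·15.5 = 97.389372
per-turn = √(97.389372² + 14.5²) = √(9484.6898 + 210.25) = √9694.9398 = 98.462886
L = 4 × 98.462886 = 393.851542
V = π·3.5² × L = 38.484510 × 393.851542 = 15157.183616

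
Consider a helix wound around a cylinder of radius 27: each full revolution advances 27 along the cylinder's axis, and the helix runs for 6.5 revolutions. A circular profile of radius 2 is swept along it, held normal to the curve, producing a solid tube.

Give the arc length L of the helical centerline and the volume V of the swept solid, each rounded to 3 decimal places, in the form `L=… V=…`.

L=1116.578 V=14031.327

2πR = 2π·27 = 169.646003
per-turn = √(169.646003² + 27²) = √(28779.7664 + 729) = √29508.7664 = 171.781159
L = 6.5 × 171.781159 = 1116.577531
V = π·2² × L = 12.566371 × 1116.577531 = 14031.327069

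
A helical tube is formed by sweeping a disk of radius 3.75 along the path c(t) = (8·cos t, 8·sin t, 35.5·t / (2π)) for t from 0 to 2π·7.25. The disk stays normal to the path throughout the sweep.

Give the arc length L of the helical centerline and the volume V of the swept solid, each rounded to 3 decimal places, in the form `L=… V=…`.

2πR = 2π·8 = 50.265482
per-turn = √(50.265482² + 35.5²) = √(2526.6187 + 1260.25) = √3786.8687 = 61.537539
L = 7.25 × 61.537539 = 446.147159
V = π·3.75² × L = 44.178647 × 446.147159 = 19710.177708

L=446.147 V=19710.178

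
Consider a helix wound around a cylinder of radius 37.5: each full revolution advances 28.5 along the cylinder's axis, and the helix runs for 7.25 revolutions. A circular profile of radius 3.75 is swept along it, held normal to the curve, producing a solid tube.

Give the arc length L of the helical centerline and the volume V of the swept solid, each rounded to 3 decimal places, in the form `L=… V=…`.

2πR = 2π·37.5 = 235.619449
per-turn = √(235.619449² + 28.5²) = √(55516.5248 + 812.25) = √56328.7748 = 237.336838
L = 7.25 × 237.336838 = 1720.692077
V = π·3.75² × L = 44.178647 × 1720.692077 = 76017.847325

L=1720.692 V=76017.847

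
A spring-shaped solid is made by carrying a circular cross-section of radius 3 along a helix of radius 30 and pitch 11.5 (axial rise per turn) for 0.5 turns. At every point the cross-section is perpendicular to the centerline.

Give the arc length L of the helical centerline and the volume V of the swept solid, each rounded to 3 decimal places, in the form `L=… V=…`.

2πR = 2π·30 = 188.495559
per-turn = √(188.495559² + 11.5²) = √(35530.5758 + 132.25) = √35662.8258 = 188.846037
L = 0.5 × 188.846037 = 94.423019
V = π·3² × L = 28.274334 × 94.423019 = 2669.747957

L=94.423 V=2669.748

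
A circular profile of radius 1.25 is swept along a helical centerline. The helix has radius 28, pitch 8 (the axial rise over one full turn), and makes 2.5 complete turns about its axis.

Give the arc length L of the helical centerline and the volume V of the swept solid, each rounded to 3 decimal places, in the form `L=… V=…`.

2πR = 2π·28 = 175.929189
per-turn = √(175.929189² + 8²) = √(30951.0794 + 64) = √31015.0794 = 176.110986
L = 2.5 × 176.110986 = 440.277465
V = π·1.25² × L = 4.908739 × 440.277465 = 2161.206953

L=440.277 V=2161.207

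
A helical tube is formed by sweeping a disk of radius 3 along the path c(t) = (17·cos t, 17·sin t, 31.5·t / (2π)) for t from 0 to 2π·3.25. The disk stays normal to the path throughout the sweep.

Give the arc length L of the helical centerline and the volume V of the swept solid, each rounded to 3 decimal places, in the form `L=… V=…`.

L=361.927 V=10233.238

2πR = 2π·17 = 106.814150
per-turn = √(106.814150² + 31.5²) = √(11409.2627 + 992.25) = √12401.5127 = 111.362079
L = 3.25 × 111.362079 = 361.926757
V = π·3² × L = 28.274334 × 361.926757 = 10233.237981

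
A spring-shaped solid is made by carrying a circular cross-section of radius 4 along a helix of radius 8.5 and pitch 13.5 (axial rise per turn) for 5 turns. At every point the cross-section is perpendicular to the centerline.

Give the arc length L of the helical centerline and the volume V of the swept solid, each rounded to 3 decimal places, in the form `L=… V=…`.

2πR = 2π·8.5 = 53.407075
per-turn = √(53.407075² + 13.5²) = √(2852.3157 + 182.25) = √3034.5657 = 55.086892
L = 5 × 55.086892 = 275.434460
V = π·4² × L = 50.265482 × 275.434460 = 13844.846021

L=275.434 V=13844.846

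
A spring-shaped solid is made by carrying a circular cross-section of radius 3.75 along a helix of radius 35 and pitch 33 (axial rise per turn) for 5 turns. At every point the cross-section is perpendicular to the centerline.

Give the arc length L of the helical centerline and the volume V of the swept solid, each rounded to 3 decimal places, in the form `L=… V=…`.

2πR = 2π·35 = 219.911486
per-turn = √(219.911486² + 33²) = √(48361.0616 + 1089) = √49450.0616 = 222.373698
L = 5 × 222.373698 = 1111.868490
V = π·3.75² × L = 44.178647 × 1111.868490 = 49120.845188

L=1111.868 V=49120.845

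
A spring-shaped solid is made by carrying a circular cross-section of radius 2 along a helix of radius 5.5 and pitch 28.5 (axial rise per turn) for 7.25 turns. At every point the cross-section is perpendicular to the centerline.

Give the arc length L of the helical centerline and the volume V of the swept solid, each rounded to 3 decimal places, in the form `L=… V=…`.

2πR = 2π·5.5 = 34.557519
per-turn = √(34.557519² + 28.5²) = √(1194.2221 + 812.25) = √2006.4721 = 44.793662
L = 7.25 × 44.793662 = 324.754048
V = π·2² × L = 12.566371 × 324.754048 = 4080.979721

L=324.754 V=4080.980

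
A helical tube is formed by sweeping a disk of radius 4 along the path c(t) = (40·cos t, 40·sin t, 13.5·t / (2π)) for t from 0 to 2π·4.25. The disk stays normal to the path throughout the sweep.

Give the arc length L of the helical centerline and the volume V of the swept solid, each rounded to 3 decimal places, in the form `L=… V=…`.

2πR = 2π·40 = 251.327412
per-turn = √(251.327412² + 13.5²) = √(63165.4682 + 182.25) = √63347.7182 = 251.689726
L = 4.25 × 251.689726 = 1069.681335
V = π·4² × L = 50.265482 × 1069.681335 = 53768.048402

L=1069.681 V=53768.048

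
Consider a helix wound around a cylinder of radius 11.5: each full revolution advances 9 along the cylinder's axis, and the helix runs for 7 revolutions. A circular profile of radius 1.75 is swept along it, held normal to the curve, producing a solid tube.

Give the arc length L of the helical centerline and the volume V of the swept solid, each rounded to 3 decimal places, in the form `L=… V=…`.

2πR = 2π·11.5 = 72.256631
per-turn = √(72.256631² + 9²) = √(5221.0207 + 81) = √5302.0207 = 72.814976
L = 7 × 72.814976 = 509.704832
V = π·1.75² × L = 9.621128 × 509.704832 = 4903.935176

L=509.705 V=4903.935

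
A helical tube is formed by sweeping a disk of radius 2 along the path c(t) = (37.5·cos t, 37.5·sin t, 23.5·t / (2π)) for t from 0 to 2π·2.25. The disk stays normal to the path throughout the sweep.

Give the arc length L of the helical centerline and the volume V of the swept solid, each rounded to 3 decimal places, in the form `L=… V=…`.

L=532.774 V=6695.036

2πR = 2π·37.5 = 235.619449
per-turn = √(235.619449² + 23.5²) = √(55516.5248 + 552.25) = √56068.7748 = 236.788460
L = 2.25 × 236.788460 = 532.774035
V = π·2² × L = 12.566371 × 532.774035 = 6695.035976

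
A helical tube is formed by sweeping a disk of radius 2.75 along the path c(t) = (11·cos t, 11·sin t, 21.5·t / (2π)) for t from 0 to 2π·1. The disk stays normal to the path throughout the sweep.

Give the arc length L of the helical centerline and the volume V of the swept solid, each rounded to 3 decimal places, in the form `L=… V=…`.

L=72.382 V=1719.670

2πR = 2π·11 = 69.115038
per-turn = √(69.115038² + 21.5²) = √(4776.8885 + 462.25) = √5239.1385 = 72.381894
L = 1 × 72.381894 = 72.381894
V = π·2.75² × L = 23.758294 × 72.381894 = 1719.670342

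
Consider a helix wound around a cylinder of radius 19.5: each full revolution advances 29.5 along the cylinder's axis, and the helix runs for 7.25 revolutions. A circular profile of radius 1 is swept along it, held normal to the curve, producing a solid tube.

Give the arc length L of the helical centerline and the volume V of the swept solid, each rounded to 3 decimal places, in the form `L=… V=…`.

L=913.670 V=2870.380

2πR = 2π·19.5 = 122.522113
per-turn = √(122.522113² + 29.5²) = √(15011.6683 + 870.25) = √15881.9183 = 126.023483
L = 7.25 × 126.023483 = 913.670253
V = π·1² × L = 3.141593 × 913.670253 = 2870.379753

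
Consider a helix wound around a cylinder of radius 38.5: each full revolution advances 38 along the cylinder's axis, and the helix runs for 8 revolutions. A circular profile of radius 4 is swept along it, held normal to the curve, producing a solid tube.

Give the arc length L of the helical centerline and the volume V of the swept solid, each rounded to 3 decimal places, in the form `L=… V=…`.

2πR = 2π·38.5 = 241.902634
per-turn = √(241.902634² + 38²) = √(58516.8845 + 1444) = √59960.8845 = 244.869117
L = 8 × 244.869117 = 1958.952937
V = π·4² × L = 50.265482 × 1958.952937 = 98467.714467

L=1958.953 V=98467.714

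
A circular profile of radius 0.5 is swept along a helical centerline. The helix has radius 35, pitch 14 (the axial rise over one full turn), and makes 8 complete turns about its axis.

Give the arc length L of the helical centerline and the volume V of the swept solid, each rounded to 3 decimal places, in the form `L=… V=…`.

2πR = 2π·35 = 219.911486
per-turn = √(219.911486² + 14²) = √(48361.0616 + 196) = √48557.0616 = 220.356669
L = 8 × 220.356669 = 1762.853352
V = π·0.5² × L = 0.785398 × 1762.853352 = 1384.541785

L=1762.853 V=1384.542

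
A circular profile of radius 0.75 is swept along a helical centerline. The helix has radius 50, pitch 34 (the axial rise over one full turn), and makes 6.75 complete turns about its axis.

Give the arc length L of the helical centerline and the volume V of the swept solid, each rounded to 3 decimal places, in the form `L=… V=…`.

2πR = 2π·50 = 314.159265
per-turn = √(314.159265² + 34²) = √(98696.0440 + 1156) = √99852.0440 = 315.993740
L = 6.75 × 315.993740 = 2132.957748
V = π·0.75² × L = 1.767146 × 2132.957748 = 3769.247470

L=2132.958 V=3769.247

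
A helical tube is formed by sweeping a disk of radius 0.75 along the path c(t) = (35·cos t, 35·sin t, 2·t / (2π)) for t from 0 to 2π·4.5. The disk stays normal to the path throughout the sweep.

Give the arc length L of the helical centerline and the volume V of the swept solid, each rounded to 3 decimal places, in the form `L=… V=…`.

L=989.643 V=1748.843

2πR = 2π·35 = 219.911486
per-turn = √(219.911486² + 2²) = √(48361.0616 + 4) = √48365.0616 = 219.920580
L = 4.5 × 219.920580 = 989.642611
V = π·0.75² × L = 1.767146 × 989.642611 = 1748.842850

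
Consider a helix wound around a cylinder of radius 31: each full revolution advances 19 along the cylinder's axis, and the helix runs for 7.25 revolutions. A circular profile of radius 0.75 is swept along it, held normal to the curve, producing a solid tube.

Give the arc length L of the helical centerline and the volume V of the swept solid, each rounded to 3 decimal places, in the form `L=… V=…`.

L=1418.849 V=2507.312

2πR = 2π·31 = 194.778745
per-turn = √(194.778745² + 19²) = √(37938.7593 + 361) = √38299.7593 = 195.703243
L = 7.25 × 195.703243 = 1418.848512
V = π·0.75² × L = 1.767146 × 1418.848512 = 2507.312284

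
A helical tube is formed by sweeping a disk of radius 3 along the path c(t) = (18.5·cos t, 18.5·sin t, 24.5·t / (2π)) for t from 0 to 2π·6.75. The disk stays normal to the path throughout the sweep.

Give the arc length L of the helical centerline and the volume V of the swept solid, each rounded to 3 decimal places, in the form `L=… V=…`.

L=801.852 V=22671.822

2πR = 2π·18.5 = 116.238928
per-turn = √(116.238928² + 24.5²) = √(13511.4884 + 600.25) = √14111.7384 = 118.792838
L = 6.75 × 118.792838 = 801.851658
V = π·3² × L = 28.274334 × 801.851658 = 22671.821512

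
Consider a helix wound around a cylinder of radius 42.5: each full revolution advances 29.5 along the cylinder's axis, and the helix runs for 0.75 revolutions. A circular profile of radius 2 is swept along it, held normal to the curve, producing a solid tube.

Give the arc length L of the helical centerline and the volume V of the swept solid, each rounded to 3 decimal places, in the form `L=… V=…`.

L=201.495 V=2532.060

2πR = 2π·42.5 = 267.035376
per-turn = √(267.035376² + 29.5²) = √(71307.8918 + 870.25) = √72178.1418 = 268.659900
L = 0.75 × 268.659900 = 201.494925
V = π·2² × L = 12.566371 × 201.494925 = 2532.059903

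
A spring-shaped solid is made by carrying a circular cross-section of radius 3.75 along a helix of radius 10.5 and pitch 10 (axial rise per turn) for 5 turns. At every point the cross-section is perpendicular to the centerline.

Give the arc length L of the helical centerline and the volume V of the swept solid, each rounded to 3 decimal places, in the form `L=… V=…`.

L=333.635 V=14739.548

2πR = 2π·10.5 = 65.973446
per-turn = √(65.973446² + 10²) = √(4352.4955 + 100) = √4452.4955 = 66.727023
L = 5 × 66.727023 = 333.635113
V = π·3.75² × L = 44.178647 × 333.635113 = 14739.547774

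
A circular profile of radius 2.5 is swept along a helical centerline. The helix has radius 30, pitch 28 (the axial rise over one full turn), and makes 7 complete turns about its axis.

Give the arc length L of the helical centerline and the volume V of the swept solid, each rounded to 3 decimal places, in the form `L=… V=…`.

L=1333.947 V=26191.985

2πR = 2π·30 = 188.495559
per-turn = √(188.495559² + 28²) = √(35530.5758 + 784) = √36314.5758 = 190.563837
L = 7 × 190.563837 = 1333.946857
V = π·2.5² × L = 19.634954 × 1333.946857 = 26191.985282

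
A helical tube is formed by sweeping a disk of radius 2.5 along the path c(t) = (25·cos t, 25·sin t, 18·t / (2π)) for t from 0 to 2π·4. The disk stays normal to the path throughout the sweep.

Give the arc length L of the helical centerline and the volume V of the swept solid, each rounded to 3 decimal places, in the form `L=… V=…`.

L=632.430 V=12417.741

2πR = 2π·25 = 157.079633
per-turn = √(157.079633² + 18²) = √(24674.0110 + 324) = √24998.0110 = 158.107593
L = 4 × 158.107593 = 632.430372
V = π·2.5² × L = 19.634954 × 632.430372 = 12417.741326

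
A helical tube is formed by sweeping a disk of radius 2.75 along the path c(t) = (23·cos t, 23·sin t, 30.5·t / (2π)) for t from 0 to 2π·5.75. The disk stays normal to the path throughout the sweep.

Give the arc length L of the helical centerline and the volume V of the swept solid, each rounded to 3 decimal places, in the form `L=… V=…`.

2πR = 2π·23 = 144.513262
per-turn = √(144.513262² + 30.5²) = √(20884.0829 + 930.25) = √21814.3329 = 147.696760
L = 5.75 × 147.696760 = 849.256370
V = π·2.75² × L = 23.758294 × 849.256370 = 20176.882895

L=849.256 V=20176.883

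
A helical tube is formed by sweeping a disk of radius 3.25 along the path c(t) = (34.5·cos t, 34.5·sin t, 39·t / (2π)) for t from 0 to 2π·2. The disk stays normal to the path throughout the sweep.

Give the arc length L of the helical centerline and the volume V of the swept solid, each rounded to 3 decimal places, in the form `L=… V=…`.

L=440.501 V=14617.162

2πR = 2π·34.5 = 216.769893
per-turn = √(216.769893² + 39²) = √(46989.1866 + 1521) = √48510.1866 = 220.250282
L = 2 × 220.250282 = 440.500563
V = π·3.25² × L = 33.183072 × 440.500563 = 14617.162084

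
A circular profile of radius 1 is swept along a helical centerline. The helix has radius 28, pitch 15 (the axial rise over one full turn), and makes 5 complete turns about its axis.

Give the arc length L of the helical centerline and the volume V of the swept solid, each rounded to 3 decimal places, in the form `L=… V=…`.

L=882.837 V=2773.516

2πR = 2π·28 = 175.929189
per-turn = √(175.929189² + 15²) = √(30951.0794 + 225) = √31176.0794 = 176.567492
L = 5 × 176.567492 = 882.837462
V = π·1² × L = 3.141593 × 882.837462 = 2773.515686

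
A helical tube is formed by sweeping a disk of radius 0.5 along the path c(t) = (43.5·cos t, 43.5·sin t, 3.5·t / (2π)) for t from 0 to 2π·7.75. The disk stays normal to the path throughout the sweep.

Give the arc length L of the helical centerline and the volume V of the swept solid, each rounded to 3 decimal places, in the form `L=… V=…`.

L=2118.393 V=1663.782

2πR = 2π·43.5 = 273.318561
per-turn = √(273.318561² + 3.5²) = √(74703.0357 + 12.25) = √74715.2857 = 273.340970
L = 7.75 × 273.340970 = 2118.392515
V = π·0.5² × L = 0.785398 × 2118.392515 = 1663.781591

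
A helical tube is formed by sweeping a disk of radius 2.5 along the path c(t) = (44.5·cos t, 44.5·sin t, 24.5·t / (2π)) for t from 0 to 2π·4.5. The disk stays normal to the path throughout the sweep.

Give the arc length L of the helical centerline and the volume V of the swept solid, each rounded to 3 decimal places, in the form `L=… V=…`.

L=1263.029 V=24799.515

2πR = 2π·44.5 = 279.601746
per-turn = √(279.601746² + 24.5²) = √(78177.1365 + 600.25) = √78777.3865 = 280.673095
L = 4.5 × 280.673095 = 1263.028929
V = π·2.5² × L = 19.634954 × 1263.028929 = 24799.515032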